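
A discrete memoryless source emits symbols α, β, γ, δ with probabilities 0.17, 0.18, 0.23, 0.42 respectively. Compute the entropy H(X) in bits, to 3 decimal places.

1.893 bits

H = −Σ pᵢ log₂ pᵢ.
−0.17·log₂(0.17) = 0.4346
−0.18·log₂(0.18) = 0.4453
−0.23·log₂(0.23) = 0.4877
−0.42·log₂(0.42) = 0.5256
Sum ≈ 1.8932 → 1.893 bits.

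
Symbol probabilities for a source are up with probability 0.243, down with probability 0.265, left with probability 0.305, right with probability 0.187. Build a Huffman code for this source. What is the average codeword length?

2 bits/symbol

Repeatedly combine the two least-probable nodes; the expected code length is the sum of the merged weights.
merge 187/1000 + 243/1000 → 43/100
merge 53/200 + 61/200 → 57/100
merge 43/100 + 57/100 → 1
L = 43/100 + 57/100 + 1 = 2 bits/symbol.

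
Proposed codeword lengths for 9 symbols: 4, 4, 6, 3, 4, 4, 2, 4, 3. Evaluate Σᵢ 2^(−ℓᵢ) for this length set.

With common denominator 2^6 = 64: Σ 2^(−ℓᵢ) = 4/64 + 4/64 + 1/64 + 8/64 + 4/64 + 4/64 + 16/64 + 4/64 + 8/64 = 53/64 = 0.828125.

0.828125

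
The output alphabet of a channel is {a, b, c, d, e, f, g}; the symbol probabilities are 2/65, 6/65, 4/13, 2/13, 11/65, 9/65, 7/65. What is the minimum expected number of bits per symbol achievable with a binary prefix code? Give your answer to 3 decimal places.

2.646 bits/symbol

Repeatedly combine the two least-probable nodes; the expected code length is the sum of the merged weights.
merge 2/65 + 6/65 → 8/65
merge 7/65 + 8/65 → 3/13
merge 9/65 + 2/13 → 19/65
merge 11/65 + 3/13 → 2/5
merge 19/65 + 4/13 → 3/5
merge 2/5 + 3/5 → 1
L = 8/65 + 3/13 + 19/65 + 2/5 + 3/5 + 1 = 172/65 ≈ 2.646 bits/symbol.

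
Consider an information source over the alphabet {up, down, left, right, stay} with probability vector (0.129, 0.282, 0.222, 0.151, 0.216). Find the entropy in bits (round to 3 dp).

2.268 bits

H = −Σ pᵢ log₂ pᵢ.
−0.129·log₂(0.129) = 0.3811
−0.282·log₂(0.282) = 0.5150
−0.222·log₂(0.222) = 0.4820
−0.151·log₂(0.151) = 0.4118
−0.216·log₂(0.216) = 0.4776
Sum ≈ 2.2676 → 2.268 bits.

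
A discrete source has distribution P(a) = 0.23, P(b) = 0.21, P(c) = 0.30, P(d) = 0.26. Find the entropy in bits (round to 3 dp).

H = −Σ pᵢ log₂ pᵢ.
−0.23·log₂(0.23) = 0.4877
−0.21·log₂(0.21) = 0.4728
−0.30·log₂(0.30) = 0.5211
−0.26·log₂(0.26) = 0.5053
Sum ≈ 1.9869 → 1.987 bits.

1.987 bits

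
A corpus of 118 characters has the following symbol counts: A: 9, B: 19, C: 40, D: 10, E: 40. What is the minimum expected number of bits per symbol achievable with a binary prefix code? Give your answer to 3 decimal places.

2.144 bits/symbol

Probabilities are the counts divided by 118.
Repeatedly combine the two least-probable nodes; the expected code length is the sum of the merged weights.
merge 9/118 + 5/59 → 19/118
merge 19/118 + 19/118 → 19/59
merge 19/59 + 20/59 → 39/59
merge 20/59 + 39/59 → 1
L = 19/118 + 19/59 + 39/59 + 1 = 253/118 ≈ 2.144 bits/symbol.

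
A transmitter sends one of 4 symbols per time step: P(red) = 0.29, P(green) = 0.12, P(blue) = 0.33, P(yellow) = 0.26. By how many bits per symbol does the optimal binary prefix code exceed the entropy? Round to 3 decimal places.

0.082 bits

Entropy H = −Σ p log₂ p ≈ 1.9181 bits.
Huffman merges: 3/25+13/50→19/50; 29/100+33/100→31/50; 19/50+31/50→1. L = 2 ≈ 2.0000.
L − H = 2.0000 − 1.9181 = 0.082 bits.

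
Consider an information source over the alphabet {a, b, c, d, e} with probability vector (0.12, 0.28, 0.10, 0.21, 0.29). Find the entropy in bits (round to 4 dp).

H = −Σ pᵢ log₂ pᵢ.
−0.12·log₂(0.12) = 0.3671
−0.28·log₂(0.28) = 0.5142
−0.10·log₂(0.10) = 0.3322
−0.21·log₂(0.21) = 0.4728
−0.29·log₂(0.29) = 0.5179
Sum ≈ 2.2042 → 2.2042 bits.

2.2042 bits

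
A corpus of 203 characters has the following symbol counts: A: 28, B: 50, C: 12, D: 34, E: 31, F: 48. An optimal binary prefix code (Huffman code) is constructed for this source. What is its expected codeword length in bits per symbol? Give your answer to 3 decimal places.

Probabilities are the counts divided by 203.
Repeatedly combine the two least-probable nodes; the expected code length is the sum of the merged weights.
merge 12/203 + 4/29 → 40/203
merge 31/203 + 34/203 → 65/203
merge 40/203 + 48/203 → 88/203
merge 50/203 + 65/203 → 115/203
merge 88/203 + 115/203 → 1
L = 40/203 + 65/203 + 88/203 + 115/203 + 1 = 73/29 ≈ 2.517 bits/symbol.

2.517 bits/symbol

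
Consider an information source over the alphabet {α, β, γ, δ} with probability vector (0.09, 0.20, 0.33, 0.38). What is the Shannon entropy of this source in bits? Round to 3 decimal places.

H = −Σ pᵢ log₂ pᵢ.
−0.09·log₂(0.09) = 0.3127
−0.20·log₂(0.20) = 0.4644
−0.33·log₂(0.33) = 0.5278
−0.38·log₂(0.38) = 0.5305
Sum ≈ 1.8353 → 1.835 bits.

1.835 bits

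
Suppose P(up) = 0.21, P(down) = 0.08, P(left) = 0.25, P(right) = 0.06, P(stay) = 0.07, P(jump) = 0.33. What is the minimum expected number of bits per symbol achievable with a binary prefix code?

Repeatedly combine the two least-probable nodes; the expected code length is the sum of the merged weights.
merge 3/50 + 7/100 → 13/100
merge 2/25 + 13/100 → 21/100
merge 21/100 + 21/100 → 21/50
merge 1/4 + 33/100 → 29/50
merge 21/50 + 29/50 → 1
L = 13/100 + 21/100 + 21/50 + 29/50 + 1 = 117/50 = 2.34 bits/symbol.

2.34 bits/symbol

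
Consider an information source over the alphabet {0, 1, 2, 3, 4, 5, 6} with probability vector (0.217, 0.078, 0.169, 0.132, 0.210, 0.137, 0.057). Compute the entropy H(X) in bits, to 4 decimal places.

H = −Σ pᵢ log₂ pᵢ.
−0.217·log₂(0.217) = 0.4783
−0.078·log₂(0.078) = 0.2871
−0.169·log₂(0.169) = 0.4335
−0.132·log₂(0.132) = 0.3856
−0.210·log₂(0.210) = 0.4728
−0.137·log₂(0.137) = 0.3929
−0.057·log₂(0.057) = 0.2356
Sum ≈ 2.6858 → 2.6858 bits.

2.6858 bits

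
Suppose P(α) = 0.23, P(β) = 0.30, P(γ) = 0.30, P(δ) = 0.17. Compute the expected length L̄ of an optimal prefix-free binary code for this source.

2 bits/symbol

Repeatedly combine the two least-probable nodes; the expected code length is the sum of the merged weights.
merge 17/100 + 23/100 → 2/5
merge 3/10 + 3/10 → 3/5
merge 2/5 + 3/5 → 1
L = 2/5 + 3/5 + 1 = 2 bits/symbol.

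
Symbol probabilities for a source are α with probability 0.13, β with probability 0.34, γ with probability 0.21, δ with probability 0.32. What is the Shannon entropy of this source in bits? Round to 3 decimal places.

1.911 bits

H = −Σ pᵢ log₂ pᵢ.
−0.13·log₂(0.13) = 0.3826
−0.34·log₂(0.34) = 0.5292
−0.21·log₂(0.21) = 0.4728
−0.32·log₂(0.32) = 0.5260
Sum ≈ 1.9107 → 1.911 bits.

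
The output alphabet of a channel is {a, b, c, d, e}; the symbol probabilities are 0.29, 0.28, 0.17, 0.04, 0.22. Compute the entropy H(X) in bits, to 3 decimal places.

H = −Σ pᵢ log₂ pᵢ.
−0.29·log₂(0.29) = 0.5179
−0.28·log₂(0.28) = 0.5142
−0.17·log₂(0.17) = 0.4346
−0.04·log₂(0.04) = 0.1858
−0.22·log₂(0.22) = 0.4806
Sum ≈ 2.1330 → 2.133 bits.

2.133 bits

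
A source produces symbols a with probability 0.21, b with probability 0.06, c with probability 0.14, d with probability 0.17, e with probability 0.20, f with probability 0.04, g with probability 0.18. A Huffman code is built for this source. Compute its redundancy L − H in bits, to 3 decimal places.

Entropy H = −Σ p log₂ p ≈ 2.6435 bits.
Huffman merges: 1/25+3/50→1/10; 1/10+7/50→6/25; 17/100+9/50→7/20; 1/5+21/100→41/100; 6/25+7/20→59/100; 41/100+59/100→1. L = 269/100 ≈ 2.6900.
L − H = 2.6900 − 2.6435 = 0.046 bits.

0.046 bits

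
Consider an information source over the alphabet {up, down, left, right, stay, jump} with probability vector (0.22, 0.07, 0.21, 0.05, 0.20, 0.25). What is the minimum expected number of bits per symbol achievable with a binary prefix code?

2.44 bits/symbol

Repeatedly combine the two least-probable nodes; the expected code length is the sum of the merged weights.
merge 1/20 + 7/100 → 3/25
merge 3/25 + 1/5 → 8/25
merge 21/100 + 11/50 → 43/100
merge 1/4 + 8/25 → 57/100
merge 43/100 + 57/100 → 1
L = 3/25 + 8/25 + 43/100 + 57/100 + 1 = 61/25 = 2.44 bits/symbol.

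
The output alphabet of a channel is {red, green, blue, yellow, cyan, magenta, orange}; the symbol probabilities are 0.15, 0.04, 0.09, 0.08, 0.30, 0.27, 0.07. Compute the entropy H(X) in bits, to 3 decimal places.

H = −Σ pᵢ log₂ pᵢ.
−0.15·log₂(0.15) = 0.4105
−0.04·log₂(0.04) = 0.1858
−0.09·log₂(0.09) = 0.3127
−0.08·log₂(0.08) = 0.2915
−0.30·log₂(0.30) = 0.5211
−0.27·log₂(0.27) = 0.5100
−0.07·log₂(0.07) = 0.2686
Sum ≈ 2.5001 → 2.500 bits.

2.500 bits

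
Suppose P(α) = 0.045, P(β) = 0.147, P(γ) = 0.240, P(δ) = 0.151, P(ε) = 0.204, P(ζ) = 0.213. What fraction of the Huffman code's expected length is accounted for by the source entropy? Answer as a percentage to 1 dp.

96.9%

Entropy H = −Σ p log₂ p ≈ 2.4570 bits.
Huffman merges: 9/200+147/1000→24/125; 151/1000+24/125→343/1000; 51/250+213/1000→417/1000; 6/25+343/1000→583/1000; 417/1000+583/1000→1. L = 507/200 ≈ 2.5350.
Efficiency = H/L = 2.4570/2.5350 = 96.9%.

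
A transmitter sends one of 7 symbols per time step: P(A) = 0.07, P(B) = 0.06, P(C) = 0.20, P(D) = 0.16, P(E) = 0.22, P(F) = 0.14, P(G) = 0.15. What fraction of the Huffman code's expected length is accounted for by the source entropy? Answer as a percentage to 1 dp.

99.2%

Entropy H = −Σ p log₂ p ≈ 2.6877 bits.
Huffman merges: 3/50+7/100→13/100; 13/100+7/50→27/100; 3/20+4/25→31/100; 1/5+11/50→21/50; 27/100+31/100→29/50; 21/50+29/50→1. L = 271/100 ≈ 2.7100.
Efficiency = H/L = 2.6877/2.7100 = 99.2%.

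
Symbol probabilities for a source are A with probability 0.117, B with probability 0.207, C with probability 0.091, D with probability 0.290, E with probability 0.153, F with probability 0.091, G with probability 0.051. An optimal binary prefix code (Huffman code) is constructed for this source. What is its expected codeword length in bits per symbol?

Repeatedly combine the two least-probable nodes; the expected code length is the sum of the merged weights.
merge 51/1000 + 91/1000 → 71/500
merge 91/1000 + 117/1000 → 26/125
merge 71/500 + 153/1000 → 59/200
merge 207/1000 + 26/125 → 83/200
merge 29/100 + 59/200 → 117/200
merge 83/200 + 117/200 → 1
L = 71/500 + 26/125 + 59/200 + 83/200 + 117/200 + 1 = 529/200 = 2.645 bits/symbol.

2.645 bits/symbol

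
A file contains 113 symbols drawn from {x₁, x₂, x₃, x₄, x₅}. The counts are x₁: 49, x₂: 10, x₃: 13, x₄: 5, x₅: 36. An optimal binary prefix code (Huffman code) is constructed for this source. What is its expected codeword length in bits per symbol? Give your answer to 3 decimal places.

1.947 bits/symbol

Probabilities are the counts divided by 113.
Repeatedly combine the two least-probable nodes; the expected code length is the sum of the merged weights.
merge 5/113 + 10/113 → 15/113
merge 13/113 + 15/113 → 28/113
merge 28/113 + 36/113 → 64/113
merge 49/113 + 64/113 → 1
L = 15/113 + 28/113 + 64/113 + 1 = 220/113 ≈ 1.947 bits/symbol.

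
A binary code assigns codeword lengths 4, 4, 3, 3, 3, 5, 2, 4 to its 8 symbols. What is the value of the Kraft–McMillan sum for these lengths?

With common denominator 2^5 = 32: Σ 2^(−ℓᵢ) = 2/32 + 2/32 + 4/32 + 4/32 + 4/32 + 1/32 + 8/32 + 2/32 = 27/32 = 0.84375.

0.84375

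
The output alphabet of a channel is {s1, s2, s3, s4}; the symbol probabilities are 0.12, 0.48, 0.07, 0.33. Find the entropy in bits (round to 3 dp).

1.672 bits

H = −Σ pᵢ log₂ pᵢ.
−0.12·log₂(0.12) = 0.3671
−0.48·log₂(0.48) = 0.5083
−0.07·log₂(0.07) = 0.2686
−0.33·log₂(0.33) = 0.5278
Sum ≈ 1.6717 → 1.672 bits.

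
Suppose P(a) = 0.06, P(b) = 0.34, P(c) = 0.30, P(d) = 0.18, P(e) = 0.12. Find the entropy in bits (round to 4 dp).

2.1062 bits

H = −Σ pᵢ log₂ pᵢ.
−0.06·log₂(0.06) = 0.2435
−0.34·log₂(0.34) = 0.5292
−0.30·log₂(0.30) = 0.5211
−0.18·log₂(0.18) = 0.4453
−0.12·log₂(0.12) = 0.3671
Sum ≈ 2.1062 → 2.1062 bits.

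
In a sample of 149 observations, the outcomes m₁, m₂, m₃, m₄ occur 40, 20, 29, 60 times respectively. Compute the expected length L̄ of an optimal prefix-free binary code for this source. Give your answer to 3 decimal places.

1.926 bits/symbol

Probabilities are the counts divided by 149.
Repeatedly combine the two least-probable nodes; the expected code length is the sum of the merged weights.
merge 20/149 + 29/149 → 49/149
merge 40/149 + 49/149 → 89/149
merge 60/149 + 89/149 → 1
L = 49/149 + 89/149 + 1 = 287/149 ≈ 1.926 bits/symbol.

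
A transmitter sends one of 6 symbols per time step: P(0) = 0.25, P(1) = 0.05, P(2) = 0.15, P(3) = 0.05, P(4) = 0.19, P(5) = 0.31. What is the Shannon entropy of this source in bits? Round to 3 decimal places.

H = −Σ pᵢ log₂ pᵢ.
−0.25·log₂(0.25) = 0.5000
−0.05·log₂(0.05) = 0.2161
−0.15·log₂(0.15) = 0.4105
−0.05·log₂(0.05) = 0.2161
−0.19·log₂(0.19) = 0.4552
−0.31·log₂(0.31) = 0.5238
Sum ≈ 2.3218 → 2.322 bits.

2.322 bits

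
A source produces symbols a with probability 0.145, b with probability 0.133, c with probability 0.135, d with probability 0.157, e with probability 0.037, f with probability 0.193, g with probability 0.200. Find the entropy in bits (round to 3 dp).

H = −Σ pᵢ log₂ pᵢ.
−0.145·log₂(0.145) = 0.4040
−0.133·log₂(0.133) = 0.3871
−0.135·log₂(0.135) = 0.3900
−0.157·log₂(0.157) = 0.4194
−0.037·log₂(0.037) = 0.1760
−0.193·log₂(0.193) = 0.4581
−0.200·log₂(0.200) = 0.4644
Sum ≈ 2.6989 → 2.699 bits.

2.699 bits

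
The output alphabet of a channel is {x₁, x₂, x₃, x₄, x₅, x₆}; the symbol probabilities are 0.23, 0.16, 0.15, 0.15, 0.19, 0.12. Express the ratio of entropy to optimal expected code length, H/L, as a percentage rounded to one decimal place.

Entropy H = −Σ p log₂ p ≈ 2.5541 bits.
Huffman merges: 3/25+3/20→27/100; 3/20+4/25→31/100; 19/100+23/100→21/50; 27/100+31/100→29/50; 21/50+29/50→1. L = 129/50 ≈ 2.5800.
Efficiency = H/L = 2.5541/2.5800 = 99.0%.

99.0%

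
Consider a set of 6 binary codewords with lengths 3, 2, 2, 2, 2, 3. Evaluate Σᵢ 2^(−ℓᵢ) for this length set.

1.25

With common denominator 2^3 = 8: Σ 2^(−ℓᵢ) = 1/8 + 2/8 + 2/8 + 2/8 + 2/8 + 1/8 = 10/8 = 1.25.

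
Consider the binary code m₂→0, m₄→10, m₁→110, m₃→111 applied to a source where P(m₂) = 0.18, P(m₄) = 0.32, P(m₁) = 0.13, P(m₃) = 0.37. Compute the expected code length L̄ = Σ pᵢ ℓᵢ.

L̄ = Σ pᵢ·ℓᵢ = 0.18·1 + 0.32·2 + 0.13·3 + 0.37·3 = 2.32 bits/symbol.

2.32 bits/symbol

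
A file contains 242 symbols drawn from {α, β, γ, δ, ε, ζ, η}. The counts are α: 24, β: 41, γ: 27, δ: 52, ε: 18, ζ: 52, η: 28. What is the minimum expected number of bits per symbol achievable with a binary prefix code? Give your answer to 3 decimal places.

2.744 bits/symbol

Probabilities are the counts divided by 242.
Repeatedly combine the two least-probable nodes; the expected code length is the sum of the merged weights.
merge 9/121 + 12/121 → 21/121
merge 27/242 + 14/121 → 5/22
merge 41/242 + 21/121 → 83/242
merge 26/121 + 26/121 → 52/121
merge 5/22 + 83/242 → 69/121
merge 52/121 + 69/121 → 1
L = 21/121 + 5/22 + 83/242 + 52/121 + 69/121 + 1 = 332/121 ≈ 2.744 bits/symbol.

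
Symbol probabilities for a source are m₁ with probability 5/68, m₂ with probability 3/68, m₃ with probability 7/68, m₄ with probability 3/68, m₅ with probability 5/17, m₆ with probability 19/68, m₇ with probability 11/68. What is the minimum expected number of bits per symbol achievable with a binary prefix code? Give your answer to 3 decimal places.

2.515 bits/symbol

Repeatedly combine the two least-probable nodes; the expected code length is the sum of the merged weights.
merge 3/68 + 3/68 → 3/34
merge 5/68 + 3/34 → 11/68
merge 7/68 + 11/68 → 9/34
merge 11/68 + 9/34 → 29/68
merge 19/68 + 5/17 → 39/68
merge 29/68 + 39/68 → 1
L = 3/34 + 11/68 + 9/34 + 29/68 + 39/68 + 1 = 171/68 ≈ 2.515 bits/symbol.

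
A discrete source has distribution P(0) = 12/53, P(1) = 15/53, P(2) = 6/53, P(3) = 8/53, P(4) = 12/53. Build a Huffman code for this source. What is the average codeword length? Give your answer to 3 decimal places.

Repeatedly combine the two least-probable nodes; the expected code length is the sum of the merged weights.
merge 6/53 + 8/53 → 14/53
merge 12/53 + 12/53 → 24/53
merge 14/53 + 15/53 → 29/53
merge 24/53 + 29/53 → 1
L = 14/53 + 24/53 + 29/53 + 1 = 120/53 ≈ 2.264 bits/symbol.

2.264 bits/symbol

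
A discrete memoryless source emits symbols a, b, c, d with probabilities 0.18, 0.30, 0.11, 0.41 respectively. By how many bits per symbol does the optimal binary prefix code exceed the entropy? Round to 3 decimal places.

Entropy H = −Σ p log₂ p ≈ 1.8441 bits.
Huffman merges: 11/100+9/50→29/100; 29/100+3/10→59/100; 41/100+59/100→1. L = 47/25 ≈ 1.8800.
L − H = 1.8800 − 1.8441 = 0.036 bits.

0.036 bits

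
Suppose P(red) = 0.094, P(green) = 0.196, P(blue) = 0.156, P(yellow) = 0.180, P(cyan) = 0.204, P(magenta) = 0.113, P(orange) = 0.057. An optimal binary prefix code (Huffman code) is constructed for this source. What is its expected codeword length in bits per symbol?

2.751 bits/symbol

Repeatedly combine the two least-probable nodes; the expected code length is the sum of the merged weights.
merge 57/1000 + 47/500 → 151/1000
merge 113/1000 + 151/1000 → 33/125
merge 39/250 + 9/50 → 42/125
merge 49/250 + 51/250 → 2/5
merge 33/125 + 42/125 → 3/5
merge 2/5 + 3/5 → 1
L = 151/1000 + 33/125 + 42/125 + 2/5 + 3/5 + 1 = 2751/1000 = 2.751 bits/symbol.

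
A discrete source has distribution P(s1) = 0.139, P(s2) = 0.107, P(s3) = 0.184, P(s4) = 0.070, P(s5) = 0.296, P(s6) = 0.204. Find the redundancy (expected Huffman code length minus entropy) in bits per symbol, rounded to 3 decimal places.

Entropy H = −Σ p log₂ p ≈ 2.4464 bits.
Huffman merges: 7/100+107/1000→177/1000; 139/1000+177/1000→79/250; 23/125+51/250→97/250; 37/125+79/250→153/250; 97/250+153/250→1. L = 2493/1000 ≈ 2.4930.
L − H = 2.4930 − 2.4464 = 0.047 bits.

0.047 bits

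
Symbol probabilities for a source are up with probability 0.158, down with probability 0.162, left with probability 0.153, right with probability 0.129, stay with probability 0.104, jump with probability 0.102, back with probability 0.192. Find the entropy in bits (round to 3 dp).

H = −Σ pᵢ log₂ pᵢ.
−0.158·log₂(0.158) = 0.4206
−0.162·log₂(0.162) = 0.4254
−0.153·log₂(0.153) = 0.4144
−0.129·log₂(0.129) = 0.3811
−0.104·log₂(0.104) = 0.3396
−0.102·log₂(0.102) = 0.3359
−0.192·log₂(0.192) = 0.4571
Sum ≈ 2.7742 → 2.774 bits.

2.774 bits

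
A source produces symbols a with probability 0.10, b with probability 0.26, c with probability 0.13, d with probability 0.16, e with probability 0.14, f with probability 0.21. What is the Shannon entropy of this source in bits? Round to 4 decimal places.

2.5131 bits

H = −Σ pᵢ log₂ pᵢ.
−0.10·log₂(0.10) = 0.3322
−0.26·log₂(0.26) = 0.5053
−0.13·log₂(0.13) = 0.3826
−0.16·log₂(0.16) = 0.4230
−0.14·log₂(0.14) = 0.3971
−0.21·log₂(0.21) = 0.4728
Sum ≈ 2.5131 → 2.5131 bits.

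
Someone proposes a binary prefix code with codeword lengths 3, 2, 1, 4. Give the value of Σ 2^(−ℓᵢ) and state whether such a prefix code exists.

With common denominator 2^4 = 16: Σ 2^(−ℓᵢ) = 2/16 + 4/16 + 8/16 + 1/16 = 15/16 = 0.9375.
Kraft's inequality requires Σ ≤ 1; here Σ = 0.9375 ≤ 1, so such a prefix code exists.

0.9375; yes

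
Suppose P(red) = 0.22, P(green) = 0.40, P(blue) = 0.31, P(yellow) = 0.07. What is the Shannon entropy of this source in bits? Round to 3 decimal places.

H = −Σ pᵢ log₂ pᵢ.
−0.22·log₂(0.22) = 0.4806
−0.40·log₂(0.40) = 0.5288
−0.31·log₂(0.31) = 0.5238
−0.07·log₂(0.07) = 0.2686
Sum ≈ 1.8017 → 1.802 bits.

1.802 bits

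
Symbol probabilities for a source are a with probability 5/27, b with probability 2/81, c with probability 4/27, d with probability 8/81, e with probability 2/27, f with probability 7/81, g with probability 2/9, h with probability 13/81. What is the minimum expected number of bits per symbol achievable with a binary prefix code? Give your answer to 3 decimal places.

2.877 bits/symbol

Repeatedly combine the two least-probable nodes; the expected code length is the sum of the merged weights.
merge 2/81 + 2/27 → 8/81
merge 7/81 + 8/81 → 5/27
merge 8/81 + 4/27 → 20/81
merge 13/81 + 5/27 → 28/81
merge 5/27 + 2/9 → 11/27
merge 20/81 + 28/81 → 16/27
merge 11/27 + 16/27 → 1
L = 8/81 + 5/27 + 20/81 + 28/81 + 11/27 + 16/27 + 1 = 233/81 ≈ 2.877 bits/symbol.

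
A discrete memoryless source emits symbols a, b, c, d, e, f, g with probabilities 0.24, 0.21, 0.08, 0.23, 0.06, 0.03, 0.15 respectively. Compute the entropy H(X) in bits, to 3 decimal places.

H = −Σ pᵢ log₂ pᵢ.
−0.24·log₂(0.24) = 0.4941
−0.21·log₂(0.21) = 0.4728
−0.08·log₂(0.08) = 0.2915
−0.23·log₂(0.23) = 0.4877
−0.06·log₂(0.06) = 0.2435
−0.03·log₂(0.03) = 0.1518
−0.15·log₂(0.15) = 0.4105
Sum ≈ 2.5520 → 2.552 bits.

2.552 bits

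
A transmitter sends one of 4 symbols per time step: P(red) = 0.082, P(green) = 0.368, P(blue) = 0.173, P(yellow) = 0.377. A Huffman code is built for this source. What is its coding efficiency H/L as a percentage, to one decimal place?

95.6%

Entropy H = −Σ p log₂ p ≈ 1.7951 bits.
Huffman merges: 41/500+173/1000→51/200; 51/200+46/125→623/1000; 377/1000+623/1000→1. L = 939/500 ≈ 1.8780.
Efficiency = H/L = 1.7951/1.8780 = 95.6%.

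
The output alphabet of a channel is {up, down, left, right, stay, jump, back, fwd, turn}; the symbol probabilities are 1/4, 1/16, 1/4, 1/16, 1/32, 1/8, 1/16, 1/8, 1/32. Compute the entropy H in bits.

2.8125 bits

Each probability is a power of 1/2, so log₂(1/p) is an integer.
H = Σ p·log₂(1/p) = 1/4·2 + 1/16·4 + 1/4·2 + 1/16·4 + 1/32·5 + 1/8·3 + 1/16·4 + 1/8·3 + 1/32·5 = 2.8125 bits.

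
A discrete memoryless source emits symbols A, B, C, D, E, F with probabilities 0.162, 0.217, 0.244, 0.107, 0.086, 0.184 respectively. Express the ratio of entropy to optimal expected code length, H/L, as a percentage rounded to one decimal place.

Entropy H = −Σ p log₂ p ≈ 2.4990 bits.
Huffman merges: 43/500+107/1000→193/1000; 81/500+23/125→173/500; 193/1000+217/1000→41/100; 61/250+173/500→59/100; 41/100+59/100→1. L = 2539/1000 ≈ 2.5390.
Efficiency = H/L = 2.4990/2.5390 = 98.4%.

98.4%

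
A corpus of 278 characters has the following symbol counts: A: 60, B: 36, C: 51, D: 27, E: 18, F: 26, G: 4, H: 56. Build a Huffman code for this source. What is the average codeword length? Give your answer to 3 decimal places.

Probabilities are the counts divided by 278.
Repeatedly combine the two least-probable nodes; the expected code length is the sum of the merged weights.
merge 2/139 + 9/139 → 11/139
merge 11/139 + 13/139 → 24/139
merge 27/278 + 18/139 → 63/278
merge 24/139 + 51/278 → 99/278
merge 28/139 + 30/139 → 58/139
merge 63/278 + 99/278 → 81/139
merge 58/139 + 81/139 → 1
L = 11/139 + 24/139 + 63/278 + 99/278 + 58/139 + 81/139 + 1 = 394/139 ≈ 2.835 bits/symbol.

2.835 bits/symbol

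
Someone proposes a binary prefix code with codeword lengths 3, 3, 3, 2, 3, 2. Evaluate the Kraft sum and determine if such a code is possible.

1; yes

With common denominator 2^3 = 8: Σ 2^(−ℓᵢ) = 1/8 + 1/8 + 1/8 + 2/8 + 1/8 + 2/8 = 8/8 = 1.
Kraft's inequality requires Σ ≤ 1; here Σ = 1 ≤ 1, so such a prefix code exists.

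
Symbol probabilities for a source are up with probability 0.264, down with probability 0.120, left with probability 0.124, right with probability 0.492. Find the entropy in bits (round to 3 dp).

1.751 bits

H = −Σ pᵢ log₂ pᵢ.
−0.264·log₂(0.264) = 0.5072
−0.120·log₂(0.120) = 0.3671
−0.124·log₂(0.124) = 0.3734
−0.492·log₂(0.492) = 0.5034
Sum ≈ 1.7512 → 1.751 bits.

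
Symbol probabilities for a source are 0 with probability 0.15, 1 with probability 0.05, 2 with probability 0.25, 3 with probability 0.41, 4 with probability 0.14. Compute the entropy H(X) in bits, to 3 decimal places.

2.051 bits

H = −Σ pᵢ log₂ pᵢ.
−0.15·log₂(0.15) = 0.4105
−0.05·log₂(0.05) = 0.2161
−0.25·log₂(0.25) = 0.5000
−0.41·log₂(0.41) = 0.5274
−0.14·log₂(0.14) = 0.3971
Sum ≈ 2.0511 → 2.051 bits.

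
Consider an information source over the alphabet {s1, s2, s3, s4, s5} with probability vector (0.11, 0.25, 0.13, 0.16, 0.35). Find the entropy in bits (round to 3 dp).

H = −Σ pᵢ log₂ pᵢ.
−0.11·log₂(0.11) = 0.3503
−0.25·log₂(0.25) = 0.5000
−0.13·log₂(0.13) = 0.3826
−0.16·log₂(0.16) = 0.4230
−0.35·log₂(0.35) = 0.5301
Sum ≈ 2.1860 → 2.186 bits.

2.186 bits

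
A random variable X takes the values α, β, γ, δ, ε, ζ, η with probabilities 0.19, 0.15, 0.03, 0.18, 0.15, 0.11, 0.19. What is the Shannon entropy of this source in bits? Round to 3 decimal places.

H = −Σ pᵢ log₂ pᵢ.
−0.19·log₂(0.19) = 0.4552
−0.15·log₂(0.15) = 0.4105
−0.03·log₂(0.03) = 0.1518
−0.18·log₂(0.18) = 0.4453
−0.15·log₂(0.15) = 0.4105
−0.11·log₂(0.11) = 0.3503
−0.19·log₂(0.19) = 0.4552
Sum ≈ 2.6789 → 2.679 bits.

2.679 bits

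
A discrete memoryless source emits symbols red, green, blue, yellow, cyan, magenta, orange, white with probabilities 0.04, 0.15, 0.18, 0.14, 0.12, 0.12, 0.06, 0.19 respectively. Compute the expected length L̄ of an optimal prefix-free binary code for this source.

2.91 bits/symbol

Repeatedly combine the two least-probable nodes; the expected code length is the sum of the merged weights.
merge 1/25 + 3/50 → 1/10
merge 1/10 + 3/25 → 11/50
merge 3/25 + 7/50 → 13/50
merge 3/20 + 9/50 → 33/100
merge 19/100 + 11/50 → 41/100
merge 13/50 + 33/100 → 59/100
merge 41/100 + 59/100 → 1
L = 1/10 + 11/50 + 13/50 + 33/100 + 41/100 + 59/100 + 1 = 291/100 = 2.91 bits/symbol.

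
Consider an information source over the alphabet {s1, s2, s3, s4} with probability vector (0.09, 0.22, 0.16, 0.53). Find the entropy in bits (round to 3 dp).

1.702 bits

H = −Σ pᵢ log₂ pᵢ.
−0.09·log₂(0.09) = 0.3127
−0.22·log₂(0.22) = 0.4806
−0.16·log₂(0.16) = 0.4230
−0.53·log₂(0.53) = 0.4854
Sum ≈ 1.7017 → 1.702 bits.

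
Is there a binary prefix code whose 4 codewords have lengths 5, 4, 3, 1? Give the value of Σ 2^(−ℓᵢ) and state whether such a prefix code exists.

With common denominator 2^5 = 32: Σ 2^(−ℓᵢ) = 1/32 + 2/32 + 4/32 + 16/32 = 23/32 = 0.71875.
Kraft's inequality requires Σ ≤ 1; here Σ = 0.71875 ≤ 1, so such a prefix code exists.

0.71875; yes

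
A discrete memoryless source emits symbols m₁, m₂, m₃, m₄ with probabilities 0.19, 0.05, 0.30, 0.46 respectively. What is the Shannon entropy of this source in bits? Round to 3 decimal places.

1.708 bits

H = −Σ pᵢ log₂ pᵢ.
−0.19·log₂(0.19) = 0.4552
−0.05·log₂(0.05) = 0.2161
−0.30·log₂(0.30) = 0.5211
−0.46·log₂(0.46) = 0.5153
Sum ≈ 1.7077 → 1.708 bits.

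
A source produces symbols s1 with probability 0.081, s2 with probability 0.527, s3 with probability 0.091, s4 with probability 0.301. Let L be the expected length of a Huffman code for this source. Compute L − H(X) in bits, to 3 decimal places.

0.028 bits

Entropy H = −Σ p log₂ p ≈ 1.6168 bits.
Huffman merges: 81/1000+91/1000→43/250; 43/250+301/1000→473/1000; 473/1000+527/1000→1. L = 329/200 ≈ 1.6450.
L − H = 1.6450 − 1.6168 = 0.028 bits.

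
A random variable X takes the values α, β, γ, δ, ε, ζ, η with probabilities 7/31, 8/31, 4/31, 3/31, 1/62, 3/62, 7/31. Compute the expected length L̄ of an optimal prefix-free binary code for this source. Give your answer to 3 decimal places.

Repeatedly combine the two least-probable nodes; the expected code length is the sum of the merged weights.
merge 1/62 + 3/62 → 2/31
merge 2/31 + 3/31 → 5/31
merge 4/31 + 5/31 → 9/31
merge 7/31 + 7/31 → 14/31
merge 8/31 + 9/31 → 17/31
merge 14/31 + 17/31 → 1
L = 2/31 + 5/31 + 9/31 + 14/31 + 17/31 + 1 = 78/31 ≈ 2.516 bits/symbol.

2.516 bits/symbol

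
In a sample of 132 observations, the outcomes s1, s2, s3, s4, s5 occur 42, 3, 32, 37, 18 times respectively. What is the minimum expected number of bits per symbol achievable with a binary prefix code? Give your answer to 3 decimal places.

2.159 bits/symbol

Probabilities are the counts divided by 132.
Repeatedly combine the two least-probable nodes; the expected code length is the sum of the merged weights.
merge 1/44 + 3/22 → 7/44
merge 7/44 + 8/33 → 53/132
merge 37/132 + 7/22 → 79/132
merge 53/132 + 79/132 → 1
L = 7/44 + 53/132 + 79/132 + 1 = 95/44 ≈ 2.159 bits/symbol.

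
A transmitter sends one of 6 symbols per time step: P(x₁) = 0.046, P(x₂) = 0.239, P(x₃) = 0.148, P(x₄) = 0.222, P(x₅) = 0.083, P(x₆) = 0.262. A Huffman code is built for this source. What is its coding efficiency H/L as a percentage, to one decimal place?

99.4%

Entropy H = −Σ p log₂ p ≈ 2.3921 bits.
Huffman merges: 23/500+83/1000→129/1000; 129/1000+37/250→277/1000; 111/500+239/1000→461/1000; 131/500+277/1000→539/1000; 461/1000+539/1000→1. L = 1203/500 ≈ 2.4060.
Efficiency = H/L = 2.3921/2.4060 = 99.4%.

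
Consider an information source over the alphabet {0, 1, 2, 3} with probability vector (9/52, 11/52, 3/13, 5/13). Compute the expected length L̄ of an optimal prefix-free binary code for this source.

Repeatedly combine the two least-probable nodes; the expected code length is the sum of the merged weights.
merge 9/52 + 11/52 → 5/13
merge 3/13 + 5/13 → 8/13
merge 5/13 + 8/13 → 1
L = 5/13 + 8/13 + 1 = 2 bits/symbol.

2 bits/symbol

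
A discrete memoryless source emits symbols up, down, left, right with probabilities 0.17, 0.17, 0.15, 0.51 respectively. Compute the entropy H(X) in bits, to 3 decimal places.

1.775 bits

H = −Σ pᵢ log₂ pᵢ.
−0.17·log₂(0.17) = 0.4346
−0.17·log₂(0.17) = 0.4346
−0.15·log₂(0.15) = 0.4105
−0.51·log₂(0.51) = 0.4954
Sum ≈ 1.7751 → 1.775 bits.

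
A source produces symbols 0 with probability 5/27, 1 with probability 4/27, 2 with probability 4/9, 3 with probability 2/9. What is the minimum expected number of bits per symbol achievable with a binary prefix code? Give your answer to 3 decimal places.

1.889 bits/symbol

Repeatedly combine the two least-probable nodes; the expected code length is the sum of the merged weights.
merge 4/27 + 5/27 → 1/3
merge 2/9 + 1/3 → 5/9
merge 4/9 + 5/9 → 1
L = 1/3 + 5/9 + 1 = 17/9 ≈ 1.889 bits/symbol.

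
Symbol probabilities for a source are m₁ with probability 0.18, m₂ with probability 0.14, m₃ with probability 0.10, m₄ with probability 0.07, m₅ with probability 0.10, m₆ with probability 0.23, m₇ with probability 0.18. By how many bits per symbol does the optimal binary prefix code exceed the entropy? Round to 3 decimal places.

0.052 bits

Entropy H = −Σ p log₂ p ≈ 2.7083 bits.
Huffman merges: 7/100+1/10→17/100; 1/10+7/50→6/25; 17/100+9/50→7/20; 9/50+23/100→41/100; 6/25+7/20→59/100; 41/100+59/100→1. L = 69/25 ≈ 2.7600.
L − H = 2.7600 − 2.7083 = 0.052 bits.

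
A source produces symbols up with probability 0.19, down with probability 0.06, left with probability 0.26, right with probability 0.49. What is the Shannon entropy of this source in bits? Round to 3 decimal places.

1.708 bits

H = −Σ pᵢ log₂ pᵢ.
−0.19·log₂(0.19) = 0.4552
−0.06·log₂(0.06) = 0.2435
−0.26·log₂(0.26) = 0.5053
−0.49·log₂(0.49) = 0.5043
Sum ≈ 1.7083 → 1.708 bits.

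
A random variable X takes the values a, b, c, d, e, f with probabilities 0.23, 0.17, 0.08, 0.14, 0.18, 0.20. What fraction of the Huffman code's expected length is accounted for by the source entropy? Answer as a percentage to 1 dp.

Entropy H = −Σ p log₂ p ≈ 2.5206 bits.
Huffman merges: 2/25+7/50→11/50; 17/100+9/50→7/20; 1/5+11/50→21/50; 23/100+7/20→29/50; 21/50+29/50→1. L = 257/100 ≈ 2.5700.
Efficiency = H/L = 2.5206/2.5700 = 98.1%.

98.1%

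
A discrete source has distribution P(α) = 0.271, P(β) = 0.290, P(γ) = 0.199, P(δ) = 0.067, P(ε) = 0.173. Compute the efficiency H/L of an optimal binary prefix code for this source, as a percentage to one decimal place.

97.8%

Entropy H = −Σ p log₂ p ≈ 2.1910 bits.
Huffman merges: 67/1000+173/1000→6/25; 199/1000+6/25→439/1000; 271/1000+29/100→561/1000; 439/1000+561/1000→1. L = 56/25 ≈ 2.2400.
Efficiency = H/L = 2.1910/2.2400 = 97.8%.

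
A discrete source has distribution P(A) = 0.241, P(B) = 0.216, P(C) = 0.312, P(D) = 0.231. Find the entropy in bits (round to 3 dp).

1.985 bits

H = −Σ pᵢ log₂ pᵢ.
−0.241·log₂(0.241) = 0.4947
−0.216·log₂(0.216) = 0.4776
−0.312·log₂(0.312) = 0.5243
−0.231·log₂(0.231) = 0.4883
Sum ≈ 1.9849 → 1.985 bits.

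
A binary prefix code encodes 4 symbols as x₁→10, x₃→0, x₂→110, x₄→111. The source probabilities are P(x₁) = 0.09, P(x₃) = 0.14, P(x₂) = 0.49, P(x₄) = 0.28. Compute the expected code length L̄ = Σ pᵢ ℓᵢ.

L̄ = Σ pᵢ·ℓᵢ = 0.09·2 + 0.14·1 + 0.49·3 + 0.28·3 = 2.63 bits/symbol.

2.63 bits/symbol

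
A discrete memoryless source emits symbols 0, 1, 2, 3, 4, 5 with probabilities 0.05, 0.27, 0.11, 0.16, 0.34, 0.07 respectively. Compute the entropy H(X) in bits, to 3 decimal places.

H = −Σ pᵢ log₂ pᵢ.
−0.05·log₂(0.05) = 0.2161
−0.27·log₂(0.27) = 0.5100
−0.11·log₂(0.11) = 0.3503
−0.16·log₂(0.16) = 0.4230
−0.34·log₂(0.34) = 0.5292
−0.07·log₂(0.07) = 0.2686
Sum ≈ 2.2972 → 2.297 bits.

2.297 bits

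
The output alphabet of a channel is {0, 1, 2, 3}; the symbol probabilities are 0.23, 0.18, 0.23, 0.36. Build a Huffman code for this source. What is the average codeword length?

2 bits/symbol

Repeatedly combine the two least-probable nodes; the expected code length is the sum of the merged weights.
merge 9/50 + 23/100 → 41/100
merge 23/100 + 9/25 → 59/100
merge 41/100 + 59/100 → 1
L = 41/100 + 59/100 + 1 = 2 bits/symbol.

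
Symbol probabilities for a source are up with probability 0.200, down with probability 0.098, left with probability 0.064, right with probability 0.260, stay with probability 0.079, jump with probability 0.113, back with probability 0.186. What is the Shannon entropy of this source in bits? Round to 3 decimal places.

H = −Σ pᵢ log₂ pᵢ.
−0.200·log₂(0.200) = 0.4644
−0.098·log₂(0.098) = 0.3284
−0.064·log₂(0.064) = 0.2538
−0.260·log₂(0.260) = 0.5053
−0.079·log₂(0.079) = 0.2893
−0.113·log₂(0.113) = 0.3555
−0.186·log₂(0.186) = 0.4514
Sum ≈ 2.6480 → 2.648 bits.

2.648 bits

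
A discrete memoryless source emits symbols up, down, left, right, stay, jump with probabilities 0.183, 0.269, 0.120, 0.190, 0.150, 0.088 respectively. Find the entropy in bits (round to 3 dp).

2.499 bits

H = −Σ pᵢ log₂ pᵢ.
−0.183·log₂(0.183) = 0.4484
−0.269·log₂(0.269) = 0.5096
−0.120·log₂(0.120) = 0.3671
−0.190·log₂(0.190) = 0.4552
−0.150·log₂(0.150) = 0.4105
−0.088·log₂(0.088) = 0.3086
Sum ≈ 2.4993 → 2.499 bits.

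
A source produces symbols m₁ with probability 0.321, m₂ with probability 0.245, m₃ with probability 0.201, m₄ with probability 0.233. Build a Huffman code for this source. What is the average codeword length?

Repeatedly combine the two least-probable nodes; the expected code length is the sum of the merged weights.
merge 201/1000 + 233/1000 → 217/500
merge 49/200 + 321/1000 → 283/500
merge 217/500 + 283/500 → 1
L = 217/500 + 283/500 + 1 = 2 bits/symbol.

2 bits/symbol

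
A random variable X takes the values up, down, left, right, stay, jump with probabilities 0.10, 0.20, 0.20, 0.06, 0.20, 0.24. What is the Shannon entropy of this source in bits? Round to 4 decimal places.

2.4630 bits

H = −Σ pᵢ log₂ pᵢ.
−0.10·log₂(0.10) = 0.3322
−0.20·log₂(0.20) = 0.4644
−0.20·log₂(0.20) = 0.4644
−0.06·log₂(0.06) = 0.2435
−0.20·log₂(0.20) = 0.4644
−0.24·log₂(0.24) = 0.4941
Sum ≈ 2.4630 → 2.4630 bits.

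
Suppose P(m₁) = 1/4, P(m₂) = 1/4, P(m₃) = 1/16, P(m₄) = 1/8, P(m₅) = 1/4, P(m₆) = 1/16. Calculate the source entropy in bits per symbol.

Each probability is a power of 1/2, so log₂(1/p) is an integer.
H = Σ p·log₂(1/p) = 1/4·2 + 1/4·2 + 1/16·4 + 1/8·3 + 1/4·2 + 1/16·4 = 2.375 bits.

2.375 bits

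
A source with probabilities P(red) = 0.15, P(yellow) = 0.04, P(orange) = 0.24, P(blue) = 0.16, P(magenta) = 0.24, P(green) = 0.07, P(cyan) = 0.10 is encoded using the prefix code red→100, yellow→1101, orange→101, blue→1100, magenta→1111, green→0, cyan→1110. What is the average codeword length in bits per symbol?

L̄ = Σ pᵢ·ℓᵢ = 0.15·3 + 0.04·4 + 0.24·3 + 0.16·4 + 0.24·4 + 0.07·1 + 0.10·4 = 3.4 bits/symbol.

3.4 bits/symbol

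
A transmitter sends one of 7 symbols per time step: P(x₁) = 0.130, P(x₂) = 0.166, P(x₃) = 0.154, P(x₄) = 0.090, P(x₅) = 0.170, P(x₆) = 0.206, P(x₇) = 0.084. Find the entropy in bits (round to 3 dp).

H = −Σ pᵢ log₂ pᵢ.
−0.130·log₂(0.130) = 0.3826
−0.166·log₂(0.166) = 0.4301
−0.154·log₂(0.154) = 0.4156
−0.090·log₂(0.090) = 0.3127
−0.170·log₂(0.170) = 0.4346
−0.206·log₂(0.206) = 0.4695
−0.084·log₂(0.084) = 0.3002
Sum ≈ 2.7453 → 2.745 bits.

2.745 bits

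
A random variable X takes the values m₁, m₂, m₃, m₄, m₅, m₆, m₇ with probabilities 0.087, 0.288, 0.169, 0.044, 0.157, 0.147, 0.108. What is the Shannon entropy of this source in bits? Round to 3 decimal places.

H = −Σ pᵢ log₂ pᵢ.
−0.087·log₂(0.087) = 0.3065
−0.288·log₂(0.288) = 0.5172
−0.169·log₂(0.169) = 0.4335
−0.044·log₂(0.044) = 0.1983
−0.157·log₂(0.157) = 0.4194
−0.147·log₂(0.147) = 0.4066
−0.108·log₂(0.108) = 0.3468
Sum ≈ 2.6282 → 2.628 bits.

2.628 bits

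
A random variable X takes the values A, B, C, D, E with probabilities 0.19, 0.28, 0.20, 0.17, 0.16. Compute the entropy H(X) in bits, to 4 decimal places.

H = −Σ pᵢ log₂ pᵢ.
−0.19·log₂(0.19) = 0.4552
−0.28·log₂(0.28) = 0.5142
−0.20·log₂(0.20) = 0.4644
−0.17·log₂(0.17) = 0.4346
−0.16·log₂(0.16) = 0.4230
Sum ≈ 2.2914 → 2.2914 bits.

2.2914 bits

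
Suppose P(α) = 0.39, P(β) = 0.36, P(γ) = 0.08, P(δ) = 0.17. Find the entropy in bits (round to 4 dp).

1.7865 bits

H = −Σ pᵢ log₂ pᵢ.
−0.39·log₂(0.39) = 0.5298
−0.36·log₂(0.36) = 0.5306
−0.08·log₂(0.08) = 0.2915
−0.17·log₂(0.17) = 0.4346
Sum ≈ 1.7865 → 1.7865 bits.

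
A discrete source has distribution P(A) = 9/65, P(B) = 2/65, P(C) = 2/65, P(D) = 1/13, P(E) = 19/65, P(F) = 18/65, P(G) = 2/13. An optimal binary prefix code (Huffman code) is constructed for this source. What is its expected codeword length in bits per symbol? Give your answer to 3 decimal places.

2.477 bits/symbol

Repeatedly combine the two least-probable nodes; the expected code length is the sum of the merged weights.
merge 2/65 + 2/65 → 4/65
merge 4/65 + 1/13 → 9/65
merge 9/65 + 9/65 → 18/65
merge 2/13 + 18/65 → 28/65
merge 18/65 + 19/65 → 37/65
merge 28/65 + 37/65 → 1
L = 4/65 + 9/65 + 18/65 + 28/65 + 37/65 + 1 = 161/65 ≈ 2.477 bits/symbol.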